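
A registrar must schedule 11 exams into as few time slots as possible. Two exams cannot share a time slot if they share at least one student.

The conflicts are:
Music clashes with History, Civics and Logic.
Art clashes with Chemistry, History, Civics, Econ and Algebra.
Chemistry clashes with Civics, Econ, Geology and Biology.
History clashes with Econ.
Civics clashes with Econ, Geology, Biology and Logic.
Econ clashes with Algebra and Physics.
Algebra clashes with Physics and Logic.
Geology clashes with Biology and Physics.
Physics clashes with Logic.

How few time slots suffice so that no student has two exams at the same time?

Art, Chemistry, Civics, Econ pairwise conflict, so at least 4 time slots are needed.
4 time slots suffice: time slot 1 → {History, Civics, Algebra}; time slot 2 → {Econ, Geology, Logic}; time slot 3 → {Music, Art, Biology, Physics}; time slot 4 → {Chemistry}. Every pair that conflicts lands in different time slots.

4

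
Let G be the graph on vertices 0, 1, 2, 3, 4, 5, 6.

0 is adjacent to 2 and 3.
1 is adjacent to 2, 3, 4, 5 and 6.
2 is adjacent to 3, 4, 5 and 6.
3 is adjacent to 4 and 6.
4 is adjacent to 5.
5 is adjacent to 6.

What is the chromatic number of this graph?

1, 2, 5, 6 are pairwise adjacent (a clique of size 4), so at least 4 colors are needed.
4 colors suffice: color a → {2}; color b → {0, 1}; color c → {3, 5}; color d → {4, 6}. Every edge joins two different colors.

4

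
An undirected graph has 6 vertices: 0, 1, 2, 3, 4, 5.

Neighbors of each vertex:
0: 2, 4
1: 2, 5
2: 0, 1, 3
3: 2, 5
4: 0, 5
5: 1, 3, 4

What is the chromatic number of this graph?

The cycle 5-1-2-0-4-5 has odd length 5, so it cannot be 2-colored; at least 3 colors are needed.
3 colors suffice: 0=green, 1=blue, 2=red, 3=blue, 4=blue, 5=red. Each edge has distinct colors on its endpoints.

3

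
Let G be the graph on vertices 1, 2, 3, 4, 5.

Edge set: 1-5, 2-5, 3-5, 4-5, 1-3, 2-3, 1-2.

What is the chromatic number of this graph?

4

1, 2, 3, 5 are pairwise adjacent (a clique of size 4), so at least 4 colors are needed.
4 colors suffice: 1=yellow, 2=green, 3=blue, 4=blue, 5=red. Each edge has distinct colors on its endpoints.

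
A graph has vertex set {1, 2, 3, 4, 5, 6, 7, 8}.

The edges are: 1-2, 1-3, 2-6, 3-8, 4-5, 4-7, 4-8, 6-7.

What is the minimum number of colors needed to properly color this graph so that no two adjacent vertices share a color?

The cycle 1-2-6-7-4-8-3-1 has odd length 7, so it cannot be 2-colored; at least 3 colors are needed.
3 colors suffice: color a → {3, 4, 6}; color b → {1, 5, 7, 8}; color c → {2}. Each edge has distinct colors on its endpoints.

3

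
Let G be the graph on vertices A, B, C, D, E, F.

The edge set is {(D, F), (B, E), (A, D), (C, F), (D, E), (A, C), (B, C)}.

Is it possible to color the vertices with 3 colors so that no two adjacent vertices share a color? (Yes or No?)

Yes

The chromatic number is 3. The cycle E-D-A-C-B-E has odd length 5, so it cannot be 2-colored; at least 3 colors are needed.
3 colors suffice: color 1 → {C, D}; color 2 → {A, B, F}; color 3 → {E}.
That is already a proper 3-coloring.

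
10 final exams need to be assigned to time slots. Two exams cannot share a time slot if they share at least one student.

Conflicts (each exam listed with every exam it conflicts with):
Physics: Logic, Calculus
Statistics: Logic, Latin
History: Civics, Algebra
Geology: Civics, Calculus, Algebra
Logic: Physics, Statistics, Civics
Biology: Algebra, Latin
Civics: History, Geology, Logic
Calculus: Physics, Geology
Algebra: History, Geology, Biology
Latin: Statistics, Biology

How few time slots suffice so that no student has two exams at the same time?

3

The cycle Calculus-Physics-Logic-Civics-Geology-Calculus has odd length 5, so it cannot be 2-colored; at least 3 time slots are needed.
3 time slots suffice: time slot 1 → {History, Geology, Logic, Latin}; time slot 2 → {Physics, Statistics, Civics, Algebra}; time slot 3 → {Biology, Calculus}. Each listed conflict is separated.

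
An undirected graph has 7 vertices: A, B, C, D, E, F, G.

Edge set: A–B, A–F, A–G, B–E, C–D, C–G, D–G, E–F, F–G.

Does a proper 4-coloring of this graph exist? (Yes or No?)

The chromatic number is 3. A, F, G form a triangle, so at least 3 colors are needed.
A valid assignment using 3 colors: A=3, B=1, C=2, D=3, E=3, F=2, G=1.
Since 4 ≥ 3, a proper 4-coloring certainly exists.

Yes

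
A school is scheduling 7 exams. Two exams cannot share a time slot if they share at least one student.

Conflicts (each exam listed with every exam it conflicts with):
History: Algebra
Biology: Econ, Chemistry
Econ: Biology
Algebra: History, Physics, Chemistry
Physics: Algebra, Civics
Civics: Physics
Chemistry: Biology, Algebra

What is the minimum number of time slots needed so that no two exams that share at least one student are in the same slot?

2

Algebra and Physics conflict, so at least 2 time slots are needed.
2 time slots suffice: History=2, Biology=1, Econ=2, Algebra=1, Physics=2, Civics=1, Chemistry=2. No two conflicting exams share a time slot.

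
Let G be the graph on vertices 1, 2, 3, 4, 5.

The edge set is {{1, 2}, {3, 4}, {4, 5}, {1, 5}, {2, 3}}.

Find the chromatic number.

3

The cycle 4-5-1-2-3-4 has odd length 5, so it cannot be 2-colored; at least 3 colors are needed.
3 colors suffice: 1=a, 2=b, 3=c, 4=a, 5=b. No two adjacent vertices share a color.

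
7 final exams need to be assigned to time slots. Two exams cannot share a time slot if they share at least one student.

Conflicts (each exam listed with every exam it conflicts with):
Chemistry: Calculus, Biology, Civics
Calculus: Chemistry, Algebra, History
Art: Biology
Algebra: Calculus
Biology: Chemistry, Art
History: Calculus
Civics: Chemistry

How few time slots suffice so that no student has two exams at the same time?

Calculus and History conflict, so at least 2 time slots are needed.
2 time slots suffice: time slot 1 → {Calculus, Biology, Civics}; time slot 2 → {Chemistry, Art, Algebra, History}. No two conflicting exams share a time slot.

2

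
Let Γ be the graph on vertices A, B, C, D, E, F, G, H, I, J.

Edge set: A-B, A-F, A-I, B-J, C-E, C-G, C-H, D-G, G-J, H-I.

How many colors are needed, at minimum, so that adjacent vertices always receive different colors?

3

The cycle J-G-C-H-I-A-B-J has odd length 7, so it cannot be 2-colored; at least 3 colors are needed.
3 colors suffice: A=red, B=blue, C=red, D=red, E=blue, F=blue, G=blue, H=blue, I=green, J=red. Each edge has distinct colors on its endpoints.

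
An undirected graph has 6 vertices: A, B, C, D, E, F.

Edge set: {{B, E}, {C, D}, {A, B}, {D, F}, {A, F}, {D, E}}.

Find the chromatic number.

3

The cycle A-F-D-E-B-A has odd length 5, so it cannot be 2-colored; at least 3 colors are needed.
A valid assignment using 3 colors: A=3, B=1, C=2, D=1, E=2, F=2. No two adjacent vertices share a color.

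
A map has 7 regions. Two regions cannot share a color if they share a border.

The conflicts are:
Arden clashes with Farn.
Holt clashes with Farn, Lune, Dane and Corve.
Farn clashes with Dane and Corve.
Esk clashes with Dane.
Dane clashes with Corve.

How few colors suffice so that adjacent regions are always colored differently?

4

Holt, Farn, Dane, Corve are mutually in conflict, so at least 4 colors are needed.
4 colors suffice: color 1 → {Farn, Lune, Esk}; color 2 → {Arden, Dane}; color 3 → {Holt}; color 4 → {Corve}. No two conflicting regions share a color.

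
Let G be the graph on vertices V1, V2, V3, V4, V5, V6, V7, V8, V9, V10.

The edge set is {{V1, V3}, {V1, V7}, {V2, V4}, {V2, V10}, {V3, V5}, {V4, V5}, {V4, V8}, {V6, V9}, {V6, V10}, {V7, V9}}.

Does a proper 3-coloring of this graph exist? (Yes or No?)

The chromatic number is 3. The cycle V2-V4-V5-V3-V1-V7-V9-V6-V10-V2 has odd length 9, so it cannot be 2-colored; at least 3 colors are needed.
One proper 3-coloring: V1=1, V2=2, V3=3, V4=1, V5=2, V6=2, V7=2, V8=2, V9=1, V10=1.
That is already a proper 3-coloring.

Yes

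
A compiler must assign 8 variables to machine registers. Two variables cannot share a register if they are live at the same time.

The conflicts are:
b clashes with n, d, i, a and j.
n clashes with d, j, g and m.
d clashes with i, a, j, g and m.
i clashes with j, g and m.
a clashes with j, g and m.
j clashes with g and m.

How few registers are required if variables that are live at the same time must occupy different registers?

4

b, d, a, j all conflict with each other, so at least 4 registers are needed.
4 registers suffice: b=4, n=3, d=1, i=3, a=3, j=2, g=4, m=4. No two conflicting variables share a register.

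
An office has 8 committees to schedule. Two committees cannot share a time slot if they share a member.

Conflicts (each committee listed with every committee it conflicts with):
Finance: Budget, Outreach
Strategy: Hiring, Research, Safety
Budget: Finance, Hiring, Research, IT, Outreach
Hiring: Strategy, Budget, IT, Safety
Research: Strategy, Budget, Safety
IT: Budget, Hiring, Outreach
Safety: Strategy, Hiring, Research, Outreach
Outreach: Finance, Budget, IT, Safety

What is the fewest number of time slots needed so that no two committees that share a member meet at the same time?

3

Strategy, Research, Safety all conflict with each other, so at least 3 time slots are needed.
3 time slots suffice: time slot 1 → {Budget, Safety}; time slot 2 → {Hiring, Research, Outreach}; time slot 3 → {Finance, Strategy, IT}. Each listed conflict is separated.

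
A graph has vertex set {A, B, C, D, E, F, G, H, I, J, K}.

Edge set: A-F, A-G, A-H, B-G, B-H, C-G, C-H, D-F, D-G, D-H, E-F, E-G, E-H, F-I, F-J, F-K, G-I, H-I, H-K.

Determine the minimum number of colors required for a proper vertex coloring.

2

E and H are adjacent, so at least 2 colors are needed.
2 colors suffice: color 1 → {F, G, H}; color 2 → {A, B, C, D, E, I, J, K}. Every edge joins two different colors.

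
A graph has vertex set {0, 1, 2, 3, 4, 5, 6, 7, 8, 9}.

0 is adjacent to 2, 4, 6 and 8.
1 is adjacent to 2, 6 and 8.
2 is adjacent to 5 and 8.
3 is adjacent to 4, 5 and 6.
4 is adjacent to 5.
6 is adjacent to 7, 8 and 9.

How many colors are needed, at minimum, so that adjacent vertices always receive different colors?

3

0, 6, 8 form a triangle, so at least 3 colors are needed.
3 colors suffice: color red → {2, 4, 6}; color blue → {5, 7, 8, 9}; color green → {0, 1, 3}. Every edge joins two different colors.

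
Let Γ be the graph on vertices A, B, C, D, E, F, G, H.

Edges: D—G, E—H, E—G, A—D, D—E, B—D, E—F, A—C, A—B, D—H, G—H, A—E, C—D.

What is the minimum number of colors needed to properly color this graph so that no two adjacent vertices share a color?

D, E, G, H are mutually adjacent (a clique of size 4), so at least 4 colors are needed.
4 colors suffice: color 1 → {D, F}; color 2 → {B, C, E}; color 3 → {A, H}; color 4 → {G}. No two adjacent vertices share a color.

4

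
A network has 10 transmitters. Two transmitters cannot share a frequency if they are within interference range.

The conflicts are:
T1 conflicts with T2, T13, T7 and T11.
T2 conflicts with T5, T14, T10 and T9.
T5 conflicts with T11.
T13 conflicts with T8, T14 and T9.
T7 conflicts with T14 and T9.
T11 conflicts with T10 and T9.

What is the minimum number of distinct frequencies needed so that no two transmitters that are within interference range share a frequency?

2

T7 and T9 conflict, so at least 2 frequencies are needed.
A valid assignment using 2 frequencies: T1=2, T2=1, T5=2, T13=1, T7=1, T8=2, T14=2, T11=1, T10=2, T9=2. Every pair that conflicts lands in different frequencies.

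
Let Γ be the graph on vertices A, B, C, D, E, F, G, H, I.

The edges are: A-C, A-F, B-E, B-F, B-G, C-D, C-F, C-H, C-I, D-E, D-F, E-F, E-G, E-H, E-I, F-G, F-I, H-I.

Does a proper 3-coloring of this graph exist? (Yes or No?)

No

B, E, F, G are pairwise adjacent (a clique of size 4), so at least 4 colors are needed.
So 3 colors are not enough.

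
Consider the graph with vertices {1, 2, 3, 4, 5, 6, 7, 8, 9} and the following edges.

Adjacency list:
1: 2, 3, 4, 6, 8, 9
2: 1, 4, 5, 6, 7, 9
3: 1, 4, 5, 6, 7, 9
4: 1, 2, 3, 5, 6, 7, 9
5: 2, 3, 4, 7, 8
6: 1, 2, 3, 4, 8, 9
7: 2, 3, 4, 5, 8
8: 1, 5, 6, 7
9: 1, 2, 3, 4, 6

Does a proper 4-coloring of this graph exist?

1, 2, 4, 6, 9 are pairwise adjacent (a clique of size 5), so at least 5 colors are needed.
So 4 colors are not enough.

No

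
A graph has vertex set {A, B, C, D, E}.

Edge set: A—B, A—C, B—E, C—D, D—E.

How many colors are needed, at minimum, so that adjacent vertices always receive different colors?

3

The cycle A-B-E-D-C-A has odd length 5, so it cannot be 2-colored; at least 3 colors are needed.
3 colors suffice: A=2, B=3, C=1, D=2, E=1. Every edge joins two different colors.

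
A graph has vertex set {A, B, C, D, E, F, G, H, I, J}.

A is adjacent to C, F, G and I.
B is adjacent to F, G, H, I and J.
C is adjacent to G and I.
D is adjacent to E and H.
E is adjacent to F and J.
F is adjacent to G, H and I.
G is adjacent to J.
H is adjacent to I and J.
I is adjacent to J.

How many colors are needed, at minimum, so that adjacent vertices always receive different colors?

4

B, H, I, J form a clique, so at least 4 colors are needed.
4 colors suffice: A=3, B=4, C=2, D=2, E=1, F=2, G=1, H=3, I=1, J=2. Each edge has distinct colors on its endpoints.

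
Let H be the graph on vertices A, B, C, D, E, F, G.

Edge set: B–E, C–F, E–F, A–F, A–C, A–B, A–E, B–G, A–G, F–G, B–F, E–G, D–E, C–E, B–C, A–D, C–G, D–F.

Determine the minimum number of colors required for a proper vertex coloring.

A, B, C, E, F, G are pairwise adjacent (a clique of size 6), so at least 6 colors are needed.
One proper 6-coloring: A=2, B=6, C=4, D=4, E=1, F=3, G=5. Every edge joins two different colors.

6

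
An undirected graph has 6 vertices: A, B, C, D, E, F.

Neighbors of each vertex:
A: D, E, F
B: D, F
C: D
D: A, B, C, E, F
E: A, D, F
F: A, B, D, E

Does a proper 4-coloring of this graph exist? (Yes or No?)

Yes

The chromatic number is 4. A, D, E, F are pairwise adjacent (a clique of size 4), so at least 4 colors are needed.
One proper 4-coloring: A=4, B=3, C=2, D=1, E=3, F=2.
That is already a proper 4-coloring.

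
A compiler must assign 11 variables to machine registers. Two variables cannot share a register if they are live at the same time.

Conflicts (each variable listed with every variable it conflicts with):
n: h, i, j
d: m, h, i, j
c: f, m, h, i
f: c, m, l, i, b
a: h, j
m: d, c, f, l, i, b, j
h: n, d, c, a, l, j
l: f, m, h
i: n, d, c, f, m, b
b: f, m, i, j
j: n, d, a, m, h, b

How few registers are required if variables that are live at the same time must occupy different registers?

c, f, m, i are mutually in conflict, so at least 4 registers are needed.
4 registers suffice: register 1 → {m, h}; register 2 → {l, i, j}; register 3 → {n, d, f, a}; register 4 → {c, b}. No two conflicting variables share a register.

4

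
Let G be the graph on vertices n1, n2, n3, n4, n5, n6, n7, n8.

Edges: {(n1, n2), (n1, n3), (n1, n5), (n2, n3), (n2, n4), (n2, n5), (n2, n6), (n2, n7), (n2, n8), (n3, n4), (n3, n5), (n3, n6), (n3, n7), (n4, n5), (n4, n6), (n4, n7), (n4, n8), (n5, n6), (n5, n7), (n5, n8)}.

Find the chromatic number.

n2, n3, n4, n5, n7 are pairwise adjacent (a clique of size 5), so at least 5 colors are needed.
One proper 5-coloring: n1=4, n2=1, n3=3, n4=4, n5=2, n6=5, n7=5, n8=3. No two adjacent vertices share a color.

5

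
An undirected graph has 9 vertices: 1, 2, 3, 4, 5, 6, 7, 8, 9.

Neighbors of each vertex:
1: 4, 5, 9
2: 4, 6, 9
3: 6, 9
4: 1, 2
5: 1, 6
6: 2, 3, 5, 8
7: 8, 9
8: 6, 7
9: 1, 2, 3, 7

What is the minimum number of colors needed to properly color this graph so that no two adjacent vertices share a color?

3

The cycle 7-9-3-6-8-7 has odd length 5, so it cannot be 2-colored; at least 3 colors are needed.
3 colors suffice: color a → {4, 6, 9}; color b → {1, 2, 3, 7}; color c → {5, 8}. Every edge joins two different colors.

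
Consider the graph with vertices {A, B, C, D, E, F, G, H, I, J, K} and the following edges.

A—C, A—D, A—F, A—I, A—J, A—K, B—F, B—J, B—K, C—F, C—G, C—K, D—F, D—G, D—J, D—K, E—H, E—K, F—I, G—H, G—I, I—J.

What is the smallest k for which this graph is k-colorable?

3

A, C, F form a triangle, so at least 3 colors are needed.
3 colors suffice: color 1 → {A, B, E, G}; color 2 → {F, H, J, K}; color 3 → {C, D, I}. Every edge joins two different colors.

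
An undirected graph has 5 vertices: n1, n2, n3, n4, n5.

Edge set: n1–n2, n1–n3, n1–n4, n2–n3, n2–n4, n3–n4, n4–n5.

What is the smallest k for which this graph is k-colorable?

n1, n2, n3, n4 are mutually adjacent (a clique of size 4), so at least 4 colors are needed.
4 colors suffice: color 1 → {n4}; color 2 → {n1, n5}; color 3 → {n3}; color 4 → {n2}. Every edge joins two different colors.

4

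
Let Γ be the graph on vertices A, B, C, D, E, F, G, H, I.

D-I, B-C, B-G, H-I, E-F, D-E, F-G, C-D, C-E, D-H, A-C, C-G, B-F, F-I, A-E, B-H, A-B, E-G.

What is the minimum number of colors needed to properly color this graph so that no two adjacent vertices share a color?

B, F, G are pairwise adjacent, so at least 3 colors are needed.
A valid assignment using 3 colors: A=green, B=red, C=blue, D=green, E=red, F=blue, G=green, H=blue, I=red. Every edge joins two different colors.

3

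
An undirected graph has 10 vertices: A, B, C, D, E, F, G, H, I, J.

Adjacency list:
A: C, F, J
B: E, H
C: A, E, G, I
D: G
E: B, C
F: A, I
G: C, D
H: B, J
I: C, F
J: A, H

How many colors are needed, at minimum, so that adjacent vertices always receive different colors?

2

B and E are adjacent, so at least 2 colors are needed.
One proper 2-coloring: A=blue, B=red, C=red, D=red, E=blue, F=red, G=blue, H=blue, I=blue, J=red. Every edge joins two different colors.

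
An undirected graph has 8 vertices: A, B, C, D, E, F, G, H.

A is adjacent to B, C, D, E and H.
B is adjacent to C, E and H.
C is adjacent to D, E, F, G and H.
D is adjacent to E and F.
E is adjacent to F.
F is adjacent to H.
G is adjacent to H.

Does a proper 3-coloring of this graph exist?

No

C, D, E, F form a clique, so at least 4 colors are needed.
So 3 colors are not enough.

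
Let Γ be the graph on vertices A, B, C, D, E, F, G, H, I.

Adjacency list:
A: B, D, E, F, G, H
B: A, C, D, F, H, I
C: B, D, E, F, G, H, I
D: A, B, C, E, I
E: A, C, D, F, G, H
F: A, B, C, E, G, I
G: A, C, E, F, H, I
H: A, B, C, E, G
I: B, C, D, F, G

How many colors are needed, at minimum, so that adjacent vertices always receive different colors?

C, E, G, H are pairwise adjacent (a clique of size 4), so at least 4 colors are needed.
4 colors suffice: A=red, B=blue, C=red, D=green, E=yellow, F=green, G=blue, H=green, I=yellow. Every edge joins two different colors.

4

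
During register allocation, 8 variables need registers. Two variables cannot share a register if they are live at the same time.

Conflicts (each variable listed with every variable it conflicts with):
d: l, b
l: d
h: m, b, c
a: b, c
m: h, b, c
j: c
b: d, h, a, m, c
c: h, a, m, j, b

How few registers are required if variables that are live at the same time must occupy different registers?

h, m, b, c are mutually in conflict, so at least 4 registers are needed.
4 registers suffice: register 1 → {d, c}; register 2 → {l, j, b}; register 3 → {a, m}; register 4 → {h}. No two conflicting variables share a register.

4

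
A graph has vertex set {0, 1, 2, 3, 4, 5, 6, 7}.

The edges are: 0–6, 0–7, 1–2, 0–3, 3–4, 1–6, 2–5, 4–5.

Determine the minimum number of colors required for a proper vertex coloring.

The cycle 3-4-5-2-1-6-0-3 has odd length 7, so it cannot be 2-colored; at least 3 colors are needed.
3 colors suffice: 0=a, 1=c, 2=a, 3=b, 4=a, 5=b, 6=b, 7=b. No two adjacent vertices share a color.

3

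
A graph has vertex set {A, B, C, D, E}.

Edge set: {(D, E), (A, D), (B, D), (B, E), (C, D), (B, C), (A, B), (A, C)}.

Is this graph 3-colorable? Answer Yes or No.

No

A, B, C, D are mutually adjacent (a clique of size 4), so at least 4 colors are needed.
So 3 colors are not enough.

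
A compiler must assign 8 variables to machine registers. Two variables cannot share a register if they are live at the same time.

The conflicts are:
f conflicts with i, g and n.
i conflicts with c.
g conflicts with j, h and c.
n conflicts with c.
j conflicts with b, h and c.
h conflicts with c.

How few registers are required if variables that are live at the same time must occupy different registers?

4

g, j, h, c all conflict with each other, so at least 4 registers are needed.
4 registers suffice: register 1 → {f, b, c}; register 2 → {i, n, j}; register 3 → {g}; register 4 → {h}. Every pair that conflicts lands in different registers.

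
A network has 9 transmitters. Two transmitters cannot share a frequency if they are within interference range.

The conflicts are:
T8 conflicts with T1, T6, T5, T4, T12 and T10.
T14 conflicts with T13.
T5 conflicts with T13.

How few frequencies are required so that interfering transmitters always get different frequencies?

2

T14 and T13 conflict, so at least 2 frequencies are needed.
2 frequencies suffice: frequency 1 → {T8, T13}; frequency 2 → {T1, T6, T14, T5, T4, T12, T10}. Each listed conflict is separated.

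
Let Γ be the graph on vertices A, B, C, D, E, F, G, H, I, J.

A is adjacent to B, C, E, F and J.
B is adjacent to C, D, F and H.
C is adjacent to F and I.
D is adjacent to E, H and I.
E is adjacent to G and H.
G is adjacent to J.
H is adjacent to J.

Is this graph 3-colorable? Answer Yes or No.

A, B, C, F are pairwise adjacent (a clique of size 4), so at least 4 colors are needed.
So 3 colors are not enough.

No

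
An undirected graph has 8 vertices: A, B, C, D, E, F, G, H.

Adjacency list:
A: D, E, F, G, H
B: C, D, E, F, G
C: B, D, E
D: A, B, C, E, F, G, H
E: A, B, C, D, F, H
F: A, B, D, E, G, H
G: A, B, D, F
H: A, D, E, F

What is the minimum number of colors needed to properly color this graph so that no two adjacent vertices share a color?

5

A, D, E, F, H are pairwise adjacent (a clique of size 5), so at least 5 colors are needed.
One proper 5-coloring: A=4, B=4, C=2, D=1, E=3, F=2, G=3, H=5. Each edge has distinct colors on its endpoints.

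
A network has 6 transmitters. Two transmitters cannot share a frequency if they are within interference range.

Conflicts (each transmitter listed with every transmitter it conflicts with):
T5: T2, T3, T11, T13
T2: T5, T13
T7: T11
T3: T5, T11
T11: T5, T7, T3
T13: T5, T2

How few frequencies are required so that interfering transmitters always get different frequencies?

3

T5, T3, T11 all conflict with each other, so at least 3 frequencies are needed.
3 frequencies suffice: frequency 1 → {T5, T7}; frequency 2 → {T2, T11}; frequency 3 → {T3, T13}. No two conflicting transmitters share a frequency.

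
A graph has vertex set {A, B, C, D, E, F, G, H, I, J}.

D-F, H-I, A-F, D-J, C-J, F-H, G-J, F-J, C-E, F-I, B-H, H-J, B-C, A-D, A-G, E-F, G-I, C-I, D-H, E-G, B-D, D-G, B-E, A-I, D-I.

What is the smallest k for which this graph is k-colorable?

4

D, F, H, J are pairwise adjacent (a clique of size 4), so at least 4 colors are needed.
A valid assignment using 4 colors: A=4, B=3, C=2, D=1, E=1, F=2, G=2, H=4, I=3, J=3. Every edge joins two different colors.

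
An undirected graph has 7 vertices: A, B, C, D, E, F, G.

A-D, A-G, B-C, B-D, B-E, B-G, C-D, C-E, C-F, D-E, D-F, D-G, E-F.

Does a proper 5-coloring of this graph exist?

Yes

The chromatic number is 4. C, D, E, F are pairwise adjacent (a clique of size 4), so at least 4 colors are needed.
4 colors suffice: color red → {D}; color blue → {C, G}; color green → {A, E}; color yellow → {B, F}.
Since 5 ≥ 4, a proper 5-coloring certainly exists.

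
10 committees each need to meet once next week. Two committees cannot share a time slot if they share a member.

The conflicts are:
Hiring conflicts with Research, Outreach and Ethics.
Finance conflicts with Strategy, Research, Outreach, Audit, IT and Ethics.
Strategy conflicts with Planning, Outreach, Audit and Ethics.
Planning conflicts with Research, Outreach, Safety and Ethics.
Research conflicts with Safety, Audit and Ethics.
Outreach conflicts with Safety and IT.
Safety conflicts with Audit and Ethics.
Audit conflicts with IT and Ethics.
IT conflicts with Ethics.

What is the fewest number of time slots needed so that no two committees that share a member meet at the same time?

Planning, Research, Safety, Ethics pairwise conflict, so at least 4 time slots are needed.
A valid assignment using 4 time slots: Hiring=2, Finance=2, Strategy=3, Planning=4, Research=3, Outreach=1, Safety=2, Audit=4, IT=3, Ethics=1. No two conflicting committees share a time slot.

4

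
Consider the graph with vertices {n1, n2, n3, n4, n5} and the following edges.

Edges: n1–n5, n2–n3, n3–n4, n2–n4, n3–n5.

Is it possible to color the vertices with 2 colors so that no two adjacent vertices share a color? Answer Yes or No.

n2, n3, n4 are mutually adjacent, so at least 3 colors are needed.
So 2 colors are not enough.

No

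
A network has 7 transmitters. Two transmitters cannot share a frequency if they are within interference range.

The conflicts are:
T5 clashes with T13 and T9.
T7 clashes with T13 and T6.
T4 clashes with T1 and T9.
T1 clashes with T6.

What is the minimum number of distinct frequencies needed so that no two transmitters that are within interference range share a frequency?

The cycle T5-T13-T7-T6-T1-T4-T9-T5 has odd length 7, so it cannot be 2-colored; at least 3 frequencies are needed.
3 frequencies suffice: frequency 1 → {T13, T4, T6}; frequency 2 → {T5, T7, T1}; frequency 3 → {T9}. Each listed conflict is separated.

3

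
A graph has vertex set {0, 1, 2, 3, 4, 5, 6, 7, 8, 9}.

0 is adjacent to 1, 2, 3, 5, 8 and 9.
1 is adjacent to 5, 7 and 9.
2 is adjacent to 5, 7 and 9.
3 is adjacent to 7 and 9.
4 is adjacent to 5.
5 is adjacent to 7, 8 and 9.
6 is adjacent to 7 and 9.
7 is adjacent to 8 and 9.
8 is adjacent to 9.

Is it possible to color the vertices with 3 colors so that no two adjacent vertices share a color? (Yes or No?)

0, 1, 5, 9 are pairwise adjacent (a clique of size 4), so at least 4 colors are needed.
So 3 colors are not enough.

No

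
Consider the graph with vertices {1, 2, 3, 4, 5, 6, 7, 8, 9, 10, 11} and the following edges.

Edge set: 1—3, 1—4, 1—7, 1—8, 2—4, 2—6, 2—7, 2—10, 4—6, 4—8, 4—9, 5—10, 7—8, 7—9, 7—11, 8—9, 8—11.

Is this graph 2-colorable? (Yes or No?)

No

1, 7, 8 are mutually adjacent, so at least 3 colors are needed.
So 2 colors are not enough.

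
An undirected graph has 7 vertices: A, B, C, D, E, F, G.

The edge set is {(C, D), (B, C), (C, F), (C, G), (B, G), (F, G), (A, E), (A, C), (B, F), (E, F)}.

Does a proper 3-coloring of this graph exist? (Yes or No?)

B, C, F, G form a clique, so at least 4 colors are needed.
So 3 colors are not enough.

No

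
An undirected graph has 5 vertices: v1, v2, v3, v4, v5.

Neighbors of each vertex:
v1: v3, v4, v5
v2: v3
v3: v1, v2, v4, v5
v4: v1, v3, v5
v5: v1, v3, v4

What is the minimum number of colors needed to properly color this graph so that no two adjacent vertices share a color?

v1, v3, v4, v5 are mutually adjacent (a clique of size 4), so at least 4 colors are needed.
4 colors suffice: color 1 → {v3}; color 2 → {v2, v5}; color 3 → {v1}; color 4 → {v4}. Every edge joins two different colors.

4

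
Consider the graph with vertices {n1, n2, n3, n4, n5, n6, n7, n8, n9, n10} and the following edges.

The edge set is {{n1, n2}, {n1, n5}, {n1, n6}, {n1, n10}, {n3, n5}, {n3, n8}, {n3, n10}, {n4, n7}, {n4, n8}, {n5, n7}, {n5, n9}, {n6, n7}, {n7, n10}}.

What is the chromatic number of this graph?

3

The cycle n8-n3-n10-n7-n4-n8 has odd length 5, so it cannot be 2-colored; at least 3 colors are needed.
A valid assignment using 3 colors: n1=2, n2=1, n3=2, n4=1, n5=1, n6=1, n7=2, n8=3, n9=2, n10=1. Every edge joins two different colors.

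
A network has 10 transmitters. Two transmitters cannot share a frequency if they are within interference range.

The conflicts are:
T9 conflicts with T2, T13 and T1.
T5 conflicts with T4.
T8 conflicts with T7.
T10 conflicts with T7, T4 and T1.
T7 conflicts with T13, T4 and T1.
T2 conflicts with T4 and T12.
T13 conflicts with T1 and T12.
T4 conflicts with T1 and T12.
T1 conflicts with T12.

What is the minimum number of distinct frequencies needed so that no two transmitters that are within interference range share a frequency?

T10, T7, T4, T1 pairwise conflict, so at least 4 frequencies are needed.
Using 4 frequencies: T9=3, T5=1, T8=1, T10=4, T7=3, T2=1, T13=2, T4=2, T1=1, T12=3. No two conflicting transmitters share a frequency.

4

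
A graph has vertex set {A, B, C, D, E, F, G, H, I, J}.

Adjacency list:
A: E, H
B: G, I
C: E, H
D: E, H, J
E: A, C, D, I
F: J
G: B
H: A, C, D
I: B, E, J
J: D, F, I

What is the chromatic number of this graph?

B and G are adjacent, so at least 2 colors are needed.
2 colors suffice: A=blue, B=red, C=blue, D=blue, E=red, F=blue, G=blue, H=red, I=blue, J=red. Every edge joins two different colors.

2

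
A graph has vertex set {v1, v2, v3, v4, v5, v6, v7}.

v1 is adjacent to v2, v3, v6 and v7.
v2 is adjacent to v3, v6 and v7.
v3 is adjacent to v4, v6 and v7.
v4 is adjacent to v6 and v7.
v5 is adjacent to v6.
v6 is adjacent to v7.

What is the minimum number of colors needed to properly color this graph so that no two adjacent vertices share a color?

v1, v2, v3, v6, v7 are mutually adjacent (a clique of size 5), so at least 5 colors are needed.
5 colors suffice: v1=yellow, v2=purple, v3=blue, v4=yellow, v5=blue, v6=red, v7=green. No two adjacent vertices share a color.

5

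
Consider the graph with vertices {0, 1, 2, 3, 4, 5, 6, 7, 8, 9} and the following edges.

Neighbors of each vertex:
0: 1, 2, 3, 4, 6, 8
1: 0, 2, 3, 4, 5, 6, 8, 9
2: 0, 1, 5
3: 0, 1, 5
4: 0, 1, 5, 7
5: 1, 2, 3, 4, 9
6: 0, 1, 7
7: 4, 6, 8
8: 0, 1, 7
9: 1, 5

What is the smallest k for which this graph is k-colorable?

3

1, 5, 9 are pairwise adjacent, so at least 3 colors are needed.
3 colors suffice: 0=b, 1=a, 2=c, 3=c, 4=c, 5=b, 6=c, 7=a, 8=c, 9=c. Each edge has distinct colors on its endpoints.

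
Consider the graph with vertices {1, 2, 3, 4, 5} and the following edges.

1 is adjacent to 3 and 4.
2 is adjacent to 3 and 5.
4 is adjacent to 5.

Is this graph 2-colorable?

The cycle 2-3-1-4-5-2 has odd length 5, so it cannot be 2-colored; at least 3 colors are needed.
So 2 colors are not enough.

No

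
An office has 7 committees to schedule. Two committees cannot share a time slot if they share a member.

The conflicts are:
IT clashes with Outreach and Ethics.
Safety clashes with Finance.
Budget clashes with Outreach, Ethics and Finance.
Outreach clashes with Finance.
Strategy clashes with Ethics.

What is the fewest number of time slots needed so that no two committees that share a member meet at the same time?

3

Budget, Outreach, Finance all conflict with each other, so at least 3 time slots are needed.
A valid assignment using 3 time slots: IT=1, Safety=1, Budget=1, Outreach=2, Strategy=1, Ethics=2, Finance=3. No two conflicting committees share a time slot.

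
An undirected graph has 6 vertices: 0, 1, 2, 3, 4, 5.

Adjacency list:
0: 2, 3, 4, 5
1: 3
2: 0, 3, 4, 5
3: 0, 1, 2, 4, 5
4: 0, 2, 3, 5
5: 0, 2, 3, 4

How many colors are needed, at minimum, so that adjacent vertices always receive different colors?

0, 2, 3, 4, 5 are mutually adjacent (a clique of size 5), so at least 5 colors are needed.
One proper 5-coloring: 0=c, 1=b, 2=d, 3=a, 4=e, 5=b. Every edge joins two different colors.

5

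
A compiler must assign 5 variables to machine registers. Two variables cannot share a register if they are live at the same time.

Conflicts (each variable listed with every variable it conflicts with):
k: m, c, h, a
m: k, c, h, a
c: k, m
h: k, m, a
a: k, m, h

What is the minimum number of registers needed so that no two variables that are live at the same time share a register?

4

k, m, h, a all conflict with each other, so at least 4 registers are needed.
Using 4 registers: k=2, m=1, c=3, h=4, a=3. Every pair that conflicts lands in different registers.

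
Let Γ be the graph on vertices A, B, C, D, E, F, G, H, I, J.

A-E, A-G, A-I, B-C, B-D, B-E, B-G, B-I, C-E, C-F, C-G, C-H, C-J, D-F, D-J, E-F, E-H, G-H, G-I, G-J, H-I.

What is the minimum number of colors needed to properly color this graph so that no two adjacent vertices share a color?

3

A, G, I are mutually adjacent, so at least 3 colors are needed.
3 colors suffice: A=3, B=3, C=1, D=1, E=2, F=3, G=2, H=3, I=1, J=3. Every edge joins two different colors.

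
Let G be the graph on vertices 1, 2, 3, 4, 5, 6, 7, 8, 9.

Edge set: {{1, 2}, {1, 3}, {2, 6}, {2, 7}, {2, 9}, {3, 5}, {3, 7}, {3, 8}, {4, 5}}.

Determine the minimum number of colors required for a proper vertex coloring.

1 and 3 are adjacent, so at least 2 colors are needed.
A valid assignment using 2 colors: 1=b, 2=a, 3=a, 4=a, 5=b, 6=b, 7=b, 8=b, 9=b. Every edge joins two different colors.

2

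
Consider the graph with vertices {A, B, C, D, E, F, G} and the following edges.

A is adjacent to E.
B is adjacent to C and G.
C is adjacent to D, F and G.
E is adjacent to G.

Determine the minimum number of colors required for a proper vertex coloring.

B, C, G form a triangle, so at least 3 colors are needed.
3 colors suffice: A=2, B=3, C=1, D=2, E=1, F=2, G=2. Each edge has distinct colors on its endpoints.

3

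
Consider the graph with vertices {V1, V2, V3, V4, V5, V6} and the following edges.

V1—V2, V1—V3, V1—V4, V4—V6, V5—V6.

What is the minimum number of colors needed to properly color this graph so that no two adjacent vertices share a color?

2

V4 and V6 are adjacent, so at least 2 colors are needed.
2 colors suffice: color 1 → {V1, V6}; color 2 → {V2, V3, V4, V5}. No two adjacent vertices share a color.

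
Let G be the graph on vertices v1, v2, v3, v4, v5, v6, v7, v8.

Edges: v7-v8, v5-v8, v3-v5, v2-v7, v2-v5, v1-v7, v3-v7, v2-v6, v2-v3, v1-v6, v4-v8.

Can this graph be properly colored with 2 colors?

v2, v3, v7 are pairwise adjacent, so at least 3 colors are needed.
So 2 colors are not enough.

No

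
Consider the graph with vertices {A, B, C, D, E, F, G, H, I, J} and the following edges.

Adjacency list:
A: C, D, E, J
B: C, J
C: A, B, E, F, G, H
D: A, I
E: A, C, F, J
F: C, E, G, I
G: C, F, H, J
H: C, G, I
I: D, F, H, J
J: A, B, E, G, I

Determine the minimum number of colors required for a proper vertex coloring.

3

A, C, E form a triangle, so at least 3 colors are needed.
3 colors suffice: color 1 → {C, D, J}; color 2 → {B, E, G, I}; color 3 → {A, F, H}. No two adjacent vertices share a color.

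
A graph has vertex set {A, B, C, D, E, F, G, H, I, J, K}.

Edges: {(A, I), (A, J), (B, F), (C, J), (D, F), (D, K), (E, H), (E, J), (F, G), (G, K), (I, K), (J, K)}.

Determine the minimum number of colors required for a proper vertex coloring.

E and H are adjacent, so at least 2 colors are needed.
A valid assignment using 2 colors: A=blue, B=red, C=blue, D=red, E=blue, F=blue, G=red, H=red, I=red, J=red, K=blue. No two adjacent vertices share a color.

2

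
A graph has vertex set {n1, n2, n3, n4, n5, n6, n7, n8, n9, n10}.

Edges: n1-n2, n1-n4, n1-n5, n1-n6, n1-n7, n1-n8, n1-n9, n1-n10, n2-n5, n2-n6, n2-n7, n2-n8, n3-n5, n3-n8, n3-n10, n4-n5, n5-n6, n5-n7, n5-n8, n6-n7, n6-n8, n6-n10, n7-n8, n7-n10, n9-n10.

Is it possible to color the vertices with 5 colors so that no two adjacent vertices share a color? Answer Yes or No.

n1, n2, n5, n6, n7, n8 form a clique, so at least 6 colors are needed.
So 5 colors are not enough.

No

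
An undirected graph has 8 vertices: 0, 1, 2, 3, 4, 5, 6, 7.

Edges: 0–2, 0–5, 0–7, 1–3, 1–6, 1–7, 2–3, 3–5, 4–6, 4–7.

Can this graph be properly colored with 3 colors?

Yes

The chromatic number is 3. The cycle 7-1-3-5-0-7 has odd length 5, so it cannot be 2-colored; at least 3 colors are needed.
3 colors suffice: color red → {3, 6, 7}; color blue → {0, 1, 4}; color green → {2, 5}.
That is already a proper 3-coloring.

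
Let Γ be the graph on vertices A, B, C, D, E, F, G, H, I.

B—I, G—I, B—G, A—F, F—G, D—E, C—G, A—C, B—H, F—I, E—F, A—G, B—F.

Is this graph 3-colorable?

No

B, F, G, I form a clique, so at least 4 colors are needed.
So 3 colors are not enough.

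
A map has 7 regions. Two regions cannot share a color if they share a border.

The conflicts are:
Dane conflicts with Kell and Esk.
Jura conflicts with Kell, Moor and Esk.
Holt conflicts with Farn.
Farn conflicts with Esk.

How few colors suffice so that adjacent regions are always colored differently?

Jura and Kell conflict, so at least 2 colors are needed.
2 colors suffice: Dane=1, Jura=1, Holt=2, Kell=2, Moor=2, Farn=1, Esk=2. Every pair that conflicts lands in different colors.

2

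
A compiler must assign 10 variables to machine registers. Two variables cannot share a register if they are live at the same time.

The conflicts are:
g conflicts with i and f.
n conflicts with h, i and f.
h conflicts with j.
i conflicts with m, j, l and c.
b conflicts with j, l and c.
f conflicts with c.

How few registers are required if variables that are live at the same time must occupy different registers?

i and m conflict, so at least 2 registers are needed.
2 registers suffice: g=2, n=2, h=1, i=1, b=1, f=1, m=2, j=2, l=2, c=2. Each listed conflict is separated.

2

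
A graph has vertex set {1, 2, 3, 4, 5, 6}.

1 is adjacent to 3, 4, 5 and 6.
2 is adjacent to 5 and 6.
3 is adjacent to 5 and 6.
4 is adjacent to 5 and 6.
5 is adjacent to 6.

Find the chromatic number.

4

1, 3, 5, 6 are mutually adjacent (a clique of size 4), so at least 4 colors are needed.
A valid assignment using 4 colors: 1=green, 2=green, 3=yellow, 4=yellow, 5=blue, 6=red. Every edge joins two different colors.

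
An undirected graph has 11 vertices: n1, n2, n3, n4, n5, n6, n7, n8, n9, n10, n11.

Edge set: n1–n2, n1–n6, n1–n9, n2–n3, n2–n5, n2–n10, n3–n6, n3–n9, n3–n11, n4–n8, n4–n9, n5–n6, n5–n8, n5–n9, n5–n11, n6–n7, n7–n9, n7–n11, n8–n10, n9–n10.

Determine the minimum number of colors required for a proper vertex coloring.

n7 and n9 are adjacent, so at least 2 colors are needed.
2 colors suffice: n1=2, n2=1, n3=2, n4=2, n5=2, n6=1, n7=2, n8=1, n9=1, n10=2, n11=1. Every edge joins two different colors.

2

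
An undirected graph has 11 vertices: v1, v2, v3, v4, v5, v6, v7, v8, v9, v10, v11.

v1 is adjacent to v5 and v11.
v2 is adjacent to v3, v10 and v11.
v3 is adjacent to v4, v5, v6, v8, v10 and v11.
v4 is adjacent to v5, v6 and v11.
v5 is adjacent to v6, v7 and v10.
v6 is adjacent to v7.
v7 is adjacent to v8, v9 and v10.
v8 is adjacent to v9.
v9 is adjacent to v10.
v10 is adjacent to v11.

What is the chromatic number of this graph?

4

v2, v3, v10, v11 form a clique, so at least 4 colors are needed.
4 colors suffice: v1=1, v2=4, v3=1, v4=4, v5=3, v6=2, v7=1, v8=2, v9=3, v10=2, v11=3. No two adjacent vertices share a color.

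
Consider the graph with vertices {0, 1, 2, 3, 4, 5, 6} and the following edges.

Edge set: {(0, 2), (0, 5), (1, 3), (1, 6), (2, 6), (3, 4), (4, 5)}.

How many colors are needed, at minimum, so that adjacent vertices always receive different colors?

3

The cycle 3-4-5-0-2-6-1-3 has odd length 7, so it cannot be 2-colored; at least 3 colors are needed.
3 colors suffice: color a → {0, 3, 6}; color b → {1, 2, 5}; color c → {4}. Every edge joins two different colors.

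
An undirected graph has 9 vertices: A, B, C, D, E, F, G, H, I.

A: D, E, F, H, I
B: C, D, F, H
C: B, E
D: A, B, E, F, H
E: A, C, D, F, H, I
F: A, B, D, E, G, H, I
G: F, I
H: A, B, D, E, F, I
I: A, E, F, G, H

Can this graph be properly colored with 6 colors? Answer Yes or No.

Yes

The chromatic number is 5. A, D, E, F, H are pairwise adjacent (a clique of size 5), so at least 5 colors are needed.
A valid assignment using 5 colors: A=purple, B=green, C=red, D=yellow, E=green, F=red, G=blue, H=blue, I=yellow.
Since 6 ≥ 5, a proper 6-coloring certainly exists.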